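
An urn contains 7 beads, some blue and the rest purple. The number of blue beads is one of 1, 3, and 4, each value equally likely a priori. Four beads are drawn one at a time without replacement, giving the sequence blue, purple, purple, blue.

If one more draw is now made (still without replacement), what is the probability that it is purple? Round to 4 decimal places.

Compute the likelihood of the observed sequence for each case: P(data | r = 1) = (1/7)(6/6)(5/5)(0/4) = 0; P(data | r = 3) = (3/7)(4/6)(3/5)(2/4) = 3/35; P(data | r = 4) = (4/7)(3/6)(2/5)(3/4) = 3/35.
Weighting by the prior gives 1/3 · 0 = 0, 1/3 · 3/35 = 1/35, 1/3 · 3/35 = 1/35; with total 2/35.
Dividing through by the total gives posterior P(r = 1 | data) = 0, P(r = 3 | data) = 1/2, P(r = 4 | data) = 1/2.
So P(purple next | data) = Σ P(purple next | H) P(H | data) = (2/3)(1/2) + (1/3)(1/2) = 1/2.

0.5000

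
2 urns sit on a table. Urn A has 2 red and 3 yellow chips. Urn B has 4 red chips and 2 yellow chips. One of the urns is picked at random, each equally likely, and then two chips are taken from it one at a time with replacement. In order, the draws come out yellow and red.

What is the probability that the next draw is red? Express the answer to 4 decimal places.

0.5282

For each hypothesis, P(data | H) works out to: P(data | urn A) = (3/5)(2/5) = 6/25; P(data | urn B) = (2/6)(4/6) = 2/9.
Weighting by the prior gives 1/2 · 6/25 = 3/25, 1/2 · 2/9 = 1/9; summing to 52/225.
Dividing through by the total gives posterior P(urn A | data) = 27/52, P(urn B | data) = 25/52.
So P(red next | data) = Σ P(red next | H) P(H | data) = (2/5)(27/52) + (2/3)(25/52) = 103/195.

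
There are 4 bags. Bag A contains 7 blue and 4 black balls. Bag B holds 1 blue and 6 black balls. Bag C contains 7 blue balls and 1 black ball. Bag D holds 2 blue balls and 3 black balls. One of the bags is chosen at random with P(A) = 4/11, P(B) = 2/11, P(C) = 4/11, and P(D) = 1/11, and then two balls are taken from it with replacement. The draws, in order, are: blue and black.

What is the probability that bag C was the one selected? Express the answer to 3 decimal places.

For each hypothesis, P(data | H) works out to: P(data | bag A) = (7/11)(4/11) = 0.2314; P(data | bag B) = (1/7)(6/7) = 0.12245; P(data | bag C) = (7/8)(1/8) = 0.10938; P(data | bag D) = (2/5)(3/5) = 0.24.
The prior-weighted likelihoods are 4/11 · 0.2314 = 0.084147, 2/11 · 0.12245 = 0.022263, 4/11 · 0.10938 = 0.039773, 1/11 · 0.24 = 0.021818; summing to 0.168.
Therefore the posterior P(bag C | data) = (0.039773) / (0.168) = 0.23674.

0.237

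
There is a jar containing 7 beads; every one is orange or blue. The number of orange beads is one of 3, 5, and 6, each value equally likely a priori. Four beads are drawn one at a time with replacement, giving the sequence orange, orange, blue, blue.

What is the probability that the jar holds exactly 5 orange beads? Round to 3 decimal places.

Under each hypothesis, the probability of the observed sequence is: P(data | r = 3) = (3/7)(3/7)(4/7)(4/7) = 0.059975; P(data | r = 5) = (5/7)(5/7)(2/7)(2/7) = 0.041649; P(data | r = 6) = (6/7)(6/7)(1/7)(1/7) = 0.014994.
The prior-weighted likelihoods are 1/3 · 0.059975 = 0.019992, 1/3 · 0.041649 = 0.013883, 1/3 · 0.014994 = 0.0049979; these sum to 0.038873.
Hence P(r = 5 | data) = (0.013883) / (0.038873) = 0.35714.

0.357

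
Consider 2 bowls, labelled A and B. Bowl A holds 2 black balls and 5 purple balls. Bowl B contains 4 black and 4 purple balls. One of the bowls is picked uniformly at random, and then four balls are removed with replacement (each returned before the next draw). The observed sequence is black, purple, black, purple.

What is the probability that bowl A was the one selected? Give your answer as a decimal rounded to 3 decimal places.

Compute the likelihood of the observed sequence for each case: P(data | bowl A) = (2/7)(5/7)(2/7)(5/7) = 0.041649; P(data | bowl B) = (4/8)(4/8)(4/8)(4/8) = 0.0625.
Weighting by the prior gives 1/2 · 0.041649 = 0.020825, 1/2 · 0.0625 = 0.03125; with total 0.052075.
Hence P(bowl A | data) = (0.020825) / (0.052075) = 0.3999.

0.400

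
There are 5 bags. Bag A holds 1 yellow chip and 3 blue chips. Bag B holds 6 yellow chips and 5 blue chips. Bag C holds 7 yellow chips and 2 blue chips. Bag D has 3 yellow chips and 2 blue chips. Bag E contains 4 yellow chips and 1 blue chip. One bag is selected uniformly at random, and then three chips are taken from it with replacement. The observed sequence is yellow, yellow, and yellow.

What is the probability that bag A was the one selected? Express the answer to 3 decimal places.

For each hypothesis, P(data | H) works out to: P(data | bag A) = (1/4)(1/4)(1/4) = 0.015625; P(data | bag B) = (6/11)(6/11)(6/11) = 0.16228; P(data | bag C) = (7/9)(7/9)(7/9) = 0.47051; P(data | bag D) = (3/5)(3/5)(3/5) = 0.216; P(data | bag E) = (4/5)(4/5)(4/5) = 0.512.
The prior-weighted likelihoods are 1/5 · 0.015625 = 0.003125, 1/5 · 0.16228 = 0.032457, 1/5 · 0.47051 = 0.094102, 1/5 · 0.216 = 0.0432, 1/5 · 0.512 = 0.1024; these sum to 0.27528.
Therefore the posterior P(bag A | data) = (0.003125) / (0.27528) = 0.011352.

0.011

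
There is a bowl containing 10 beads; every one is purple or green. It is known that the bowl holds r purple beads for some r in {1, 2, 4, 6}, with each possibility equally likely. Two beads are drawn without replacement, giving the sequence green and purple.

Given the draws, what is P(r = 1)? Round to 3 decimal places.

0.123

The likelihood of the observed sequence under each hypothesis: P(data | r = 1) = (9/10)(1/9) = 1/10; P(data | r = 2) = (8/10)(2/9) = 8/45; P(data | r = 4) = (6/10)(4/9) = 4/15; P(data | r = 6) = (4/10)(6/9) = 4/15.
Multiplying each by its prior: 1/4 · 1/10 = 1/40, 1/4 · 8/45 = 2/45, 1/4 · 4/15 = 1/15, 1/4 · 4/15 = 1/15; these sum to 73/360.
By Bayes' rule, P(r = 1 | data) = (1/40) / (73/360) = 9/73.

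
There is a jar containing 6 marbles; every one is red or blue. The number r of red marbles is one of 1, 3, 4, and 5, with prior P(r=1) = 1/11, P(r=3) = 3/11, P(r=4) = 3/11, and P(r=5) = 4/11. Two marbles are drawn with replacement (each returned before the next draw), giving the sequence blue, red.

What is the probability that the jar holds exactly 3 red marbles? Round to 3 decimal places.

Under each hypothesis, the probability of the observed sequence is: P(data | r = 1) = (5/6)(1/6) = 5/36; P(data | r = 3) = (3/6)(3/6) = 1/4; P(data | r = 4) = (2/6)(4/6) = 2/9; P(data | r = 5) = (1/6)(5/6) = 5/36.
The prior-weighted likelihoods are 1/11 · 5/36 = 5/396, 3/11 · 1/4 = 3/44, 3/11 · 2/9 = 2/33, 4/11 · 5/36 = 5/99; these sum to 19/99.
Therefore the posterior P(r = 3 | data) = (3/44) / (19/99) = 27/76.

0.355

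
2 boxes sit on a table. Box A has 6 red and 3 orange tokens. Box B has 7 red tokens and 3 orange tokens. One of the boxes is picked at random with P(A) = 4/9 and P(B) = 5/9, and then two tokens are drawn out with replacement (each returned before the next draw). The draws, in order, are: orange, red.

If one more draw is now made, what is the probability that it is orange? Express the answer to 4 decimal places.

Under each hypothesis, the probability of the observed sequence is: P(data | box A) = (3/9)(6/9) = 0.22222; P(data | box B) = (3/10)(7/10) = 0.21.
The prior-weighted likelihoods are 4/9 · 0.22222 = 0.098765, 5/9 · 0.21 = 0.11667; with total 0.21543.
The posterior is then P(box A | data) = 0.45845, P(box B | data) = 0.54155.
The predictive probability is P(orange next | data) = (1/3)(0.45845) + (3/10)(0.54155) = 0.31528.

0.3153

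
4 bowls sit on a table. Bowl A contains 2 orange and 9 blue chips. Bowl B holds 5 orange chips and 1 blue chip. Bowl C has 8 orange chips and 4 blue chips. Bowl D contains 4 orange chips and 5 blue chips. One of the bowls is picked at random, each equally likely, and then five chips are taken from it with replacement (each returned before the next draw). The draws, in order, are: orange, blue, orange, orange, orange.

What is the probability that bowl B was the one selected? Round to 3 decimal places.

Compute the likelihood of the observed sequence for each case: P(data | bowl A) = (2/11)(9/11)(2/11)(2/11)(2/11) = 0.00089413; P(data | bowl B) = (5/6)(1/6)(5/6)(5/6)(5/6) = 0.080376; P(data | bowl C) = (8/12)(4/12)(8/12)(8/12)(8/12) = 0.065844; P(data | bowl D) = (4/9)(5/9)(4/9)(4/9)(4/9) = 0.021677.
Weighting by the prior gives 1/4 · 0.00089413 = 0.00022353, 1/4 · 0.080376 = 0.020094, 1/4 · 0.065844 = 0.016461, 1/4 · 0.021677 = 0.0054192; summing to 0.042198.
So P(bowl B | data) = (0.020094) / (0.042198) = 0.47619.

0.476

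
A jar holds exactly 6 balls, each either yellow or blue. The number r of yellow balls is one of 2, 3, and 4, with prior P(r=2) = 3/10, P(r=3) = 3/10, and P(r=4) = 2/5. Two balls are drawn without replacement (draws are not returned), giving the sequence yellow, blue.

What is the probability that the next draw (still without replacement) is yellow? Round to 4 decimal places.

For each hypothesis, P(data | H) works out to: P(data | r = 2) = (2/6)(4/5) = 4/15; P(data | r = 3) = (3/6)(3/5) = 3/10; P(data | r = 4) = (4/6)(2/5) = 4/15.
The prior-weighted likelihoods are 3/10 · 4/15 = 2/25, 3/10 · 3/10 = 9/100, 2/5 · 4/15 = 8/75; these sum to 83/300.
The posterior is then P(r = 2 | data) = 24/83, P(r = 3 | data) = 27/83, P(r = 4 | data) = 32/83.
The predictive probability is P(yellow next | data) = (1/4)(24/83) + (1/2)(27/83) + (3/4)(32/83) = 87/166.

0.5241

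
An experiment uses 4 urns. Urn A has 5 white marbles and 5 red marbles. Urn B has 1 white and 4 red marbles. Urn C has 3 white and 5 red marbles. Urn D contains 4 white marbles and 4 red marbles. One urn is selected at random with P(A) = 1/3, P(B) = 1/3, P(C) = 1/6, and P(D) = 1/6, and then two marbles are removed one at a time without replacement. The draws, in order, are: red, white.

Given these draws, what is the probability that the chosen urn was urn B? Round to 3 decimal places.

0.265

Compute the likelihood of the observed sequence for each case: P(data | urn A) = (5/10)(5/9) = 0.27778; P(data | urn B) = (4/5)(1/4) = 0.2; P(data | urn C) = (5/8)(3/7) = 0.26786; P(data | urn D) = (4/8)(4/7) = 0.28571.
The prior-weighted likelihoods are 1/3 · 0.27778 = 0.092593, 1/3 · 0.2 = 0.066667, 1/6 · 0.26786 = 0.044643, 1/6 · 0.28571 = 0.047619; summing to 0.25152.
So P(urn B | data) = (0.066667) / (0.25152) = 0.26505.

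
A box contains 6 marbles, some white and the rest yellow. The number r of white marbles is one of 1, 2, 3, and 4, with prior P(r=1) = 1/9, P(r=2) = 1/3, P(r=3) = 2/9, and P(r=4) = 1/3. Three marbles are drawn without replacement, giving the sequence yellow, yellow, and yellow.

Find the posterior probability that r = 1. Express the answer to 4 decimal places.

The likelihood of the observed sequence under each hypothesis: P(data | r = 1) = (5/6)(4/5)(3/4) = 1/2; P(data | r = 2) = (4/6)(3/5)(2/4) = 1/5; P(data | r = 3) = (3/6)(2/5)(1/4) = 1/20; P(data | r = 4) = (2/6)(1/5)(0/4) = 0.
The prior-weighted likelihoods are 1/9 · 1/2 = 1/18, 1/3 · 1/5 = 1/15, 2/9 · 1/20 = 1/90, 1/3 · 0 = 0; these sum to 2/15.
So P(r = 1 | data) = (1/18) / (2/15) = 5/12.

0.4167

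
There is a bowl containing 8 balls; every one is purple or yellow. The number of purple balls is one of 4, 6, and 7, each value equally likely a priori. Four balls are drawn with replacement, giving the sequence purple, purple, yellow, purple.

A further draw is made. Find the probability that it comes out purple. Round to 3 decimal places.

0.730

The likelihood of the observed sequence under each hypothesis: P(data | r = 4) = (4/8)(4/8)(4/8)(4/8) = 0.0625; P(data | r = 6) = (6/8)(6/8)(2/8)(6/8) = 0.10547; P(data | r = 7) = (7/8)(7/8)(1/8)(7/8) = 0.08374.
Multiplying each by its prior: 1/3 · 0.0625 = 0.020833, 1/3 · 0.10547 = 0.035156, 1/3 · 0.08374 = 0.027913; summing to 0.083903.
Dividing through by the total gives posterior P(r = 4 | data) = 0.2483, P(r = 6 | data) = 0.41901, P(r = 7 | data) = 0.33269.
So P(purple next | data) = Σ P(purple next | H) P(H | data) = (1/2)(0.2483) + (3/4)(0.41901) + (7/8)(0.33269) = 0.72951.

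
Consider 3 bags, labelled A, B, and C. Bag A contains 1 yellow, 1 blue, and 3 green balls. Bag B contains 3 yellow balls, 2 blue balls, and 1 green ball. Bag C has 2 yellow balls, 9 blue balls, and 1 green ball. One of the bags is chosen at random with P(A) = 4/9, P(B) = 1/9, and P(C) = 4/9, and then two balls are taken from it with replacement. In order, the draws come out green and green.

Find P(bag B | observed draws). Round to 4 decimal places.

0.0186

For each hypothesis, P(data | H) works out to: P(data | bag A) = (3/5)(3/5) = 0.36; P(data | bag B) = (1/6)(1/6) = 0.027778; P(data | bag C) = (1/12)(1/12) = 0.0069444.
Multiplying each by its prior: 4/9 · 0.36 = 0.16, 1/9 · 0.027778 = 0.0030864, 4/9 · 0.0069444 = 0.0030864; these sum to 0.16617.
Therefore the posterior P(bag B | data) = (0.0030864) / (0.16617) = 0.018574.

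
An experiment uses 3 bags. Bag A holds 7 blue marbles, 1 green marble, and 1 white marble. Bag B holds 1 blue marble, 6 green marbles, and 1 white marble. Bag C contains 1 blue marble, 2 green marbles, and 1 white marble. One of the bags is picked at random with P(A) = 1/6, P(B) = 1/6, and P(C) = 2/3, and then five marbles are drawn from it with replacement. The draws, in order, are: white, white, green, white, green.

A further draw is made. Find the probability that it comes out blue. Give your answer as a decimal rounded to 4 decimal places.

The likelihood of the observed sequence under each hypothesis: P(data | bag A) = (1/9)(1/9)(1/9)(1/9)(1/9) = 1.6935e-05; P(data | bag B) = (1/8)(1/8)(6/8)(1/8)(6/8) = 0.0010986; P(data | bag C) = (1/4)(1/4)(2/4)(1/4)(2/4) = 0.0039062.
The prior-weighted likelihoods are 1/6 · 1.6935e-05 = 2.8225e-06, 1/6 · 0.0010986 = 0.00018311, 2/3 · 0.0039062 = 0.0026042; summing to 0.0027901.
Dividing through by the total gives posterior P(bag A | data) = 0.0010116, P(bag B | data) = 0.065627, P(bag C | data) = 0.93336.
Averaging over the posterior, P(blue next | data) = (7/9)(0.0010116) + (1/8)(0.065627) + (1/4)(0.93336) = 0.24233.

0.2423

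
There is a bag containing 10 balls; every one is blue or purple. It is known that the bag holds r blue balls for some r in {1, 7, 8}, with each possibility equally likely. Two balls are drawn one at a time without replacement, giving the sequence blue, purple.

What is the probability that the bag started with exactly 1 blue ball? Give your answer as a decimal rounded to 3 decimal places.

The likelihood of the observed sequence under each hypothesis: P(data | r = 1) = (1/10)(9/9) = 1/10; P(data | r = 7) = (7/10)(3/9) = 7/30; P(data | r = 8) = (8/10)(2/9) = 8/45.
Multiplying each by its prior: 1/3 · 1/10 = 1/30, 1/3 · 7/30 = 7/90, 1/3 · 8/45 = 8/135; these sum to 23/135.
By Bayes' rule, P(r = 1 | data) = (1/30) / (23/135) = 9/46.

0.196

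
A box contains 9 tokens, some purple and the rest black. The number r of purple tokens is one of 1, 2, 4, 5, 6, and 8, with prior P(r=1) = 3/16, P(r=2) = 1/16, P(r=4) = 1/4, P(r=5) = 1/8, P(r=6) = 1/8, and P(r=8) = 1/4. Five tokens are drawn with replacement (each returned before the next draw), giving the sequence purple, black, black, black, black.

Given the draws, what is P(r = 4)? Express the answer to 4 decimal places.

Compute the likelihood of the observed sequence for each case: P(data | r = 1) = (1/9)(8/9)(8/9)(8/9)(8/9) = 0.069366; P(data | r = 2) = (2/9)(7/9)(7/9)(7/9)(7/9) = 0.081322; P(data | r = 4) = (4/9)(5/9)(5/9)(5/9)(5/9) = 0.042338; P(data | r = 5) = (5/9)(4/9)(4/9)(4/9)(4/9) = 0.021677; P(data | r = 6) = (6/9)(3/9)(3/9)(3/9)(3/9) = 0.0082305; P(data | r = 8) = (8/9)(1/9)(1/9)(1/9)(1/9) = 0.00013548.
The prior-weighted likelihoods are 3/16 · 0.069366 = 0.013006, 1/16 · 0.081322 = 0.0050826, 1/4 · 0.042338 = 0.010584, 1/8 · 0.021677 = 0.0027096, 1/8 · 0.0082305 = 0.0010288, 1/4 · 0.00013548 = 3.387e-05; these sum to 0.032446.
Hence P(r = 4 | data) = (0.010584) / (0.032446) = 0.32622.

0.3262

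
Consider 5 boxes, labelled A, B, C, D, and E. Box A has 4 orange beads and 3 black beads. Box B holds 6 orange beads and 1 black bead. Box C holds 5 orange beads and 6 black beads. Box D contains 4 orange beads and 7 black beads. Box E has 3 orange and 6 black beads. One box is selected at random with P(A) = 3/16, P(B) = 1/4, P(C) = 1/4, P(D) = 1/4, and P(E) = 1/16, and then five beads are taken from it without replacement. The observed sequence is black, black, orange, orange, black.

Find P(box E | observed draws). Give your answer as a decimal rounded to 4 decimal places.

0.0975

Under each hypothesis, the probability of the observed sequence is: P(data | box A) = (3/7)(2/6)(4/5)(3/4)(1/3) = 0.028571; P(data | box B) = (1/7)(0/6) = 0; P(data | box C) = (6/11)(5/10)(5/9)(4/8)(4/7) = 0.04329; P(data | box D) = (7/11)(6/10)(4/9)(3/8)(5/7) = 0.045455; P(data | box E) = (6/9)(5/8)(3/7)(2/6)(4/5) = 0.047619.
The prior-weighted likelihoods are 3/16 · 0.028571 = 0.0053571, 1/4 · 0 = 0, 1/4 · 0.04329 = 0.010823, 1/4 · 0.045455 = 0.011364, 1/16 · 0.047619 = 0.0029762; with total 0.030519.
Therefore the posterior P(box E | data) = (0.0029762) / (0.030519) = 0.097518.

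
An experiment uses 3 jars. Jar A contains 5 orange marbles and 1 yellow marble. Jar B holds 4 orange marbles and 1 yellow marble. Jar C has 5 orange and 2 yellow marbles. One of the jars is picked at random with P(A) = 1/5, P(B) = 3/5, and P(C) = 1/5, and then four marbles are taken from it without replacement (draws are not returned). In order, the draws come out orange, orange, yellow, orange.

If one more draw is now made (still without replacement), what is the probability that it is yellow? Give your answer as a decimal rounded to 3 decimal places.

The likelihood of the observed sequence under each hypothesis: P(data | jar A) = (5/6)(4/5)(1/4)(3/3) = 0.16667; P(data | jar B) = (4/5)(3/4)(1/3)(2/2) = 0.2; P(data | jar C) = (5/7)(4/6)(2/5)(3/4) = 0.14286.
The prior-weighted likelihoods are 1/5 · 0.16667 = 0.033333, 3/5 · 0.2 = 0.12, 1/5 · 0.14286 = 0.028571; with total 0.1819.
The posterior is then P(jar A | data) = 0.18325, P(jar B | data) = 0.65969, P(jar C | data) = 0.15707.
The predictive probability is P(yellow next | data) = (0)(0.18325) + (0)(0.65969) + (1/3)(0.15707) = 0.052356.

0.052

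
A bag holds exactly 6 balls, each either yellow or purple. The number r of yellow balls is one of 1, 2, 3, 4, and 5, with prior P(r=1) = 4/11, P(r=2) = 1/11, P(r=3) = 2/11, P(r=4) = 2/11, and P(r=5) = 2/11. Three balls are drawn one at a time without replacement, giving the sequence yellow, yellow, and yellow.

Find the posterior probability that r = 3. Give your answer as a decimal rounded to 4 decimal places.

0.0667

Under each hypothesis, the probability of the observed sequence is: P(data | r = 1) = (1/6)(0/5) = 0; P(data | r = 2) = (2/6)(1/5)(0/4) = 0; P(data | r = 3) = (3/6)(2/5)(1/4) = 1/20; P(data | r = 4) = (4/6)(3/5)(2/4) = 1/5; P(data | r = 5) = (5/6)(4/5)(3/4) = 1/2.
Multiplying each by its prior: 4/11 · 0 = 0, 1/11 · 0 = 0, 2/11 · 1/20 = 1/110, 2/11 · 1/5 = 2/55, 2/11 · 1/2 = 1/11; summing to 3/22.
So P(r = 3 | data) = (1/110) / (3/22) = 1/15.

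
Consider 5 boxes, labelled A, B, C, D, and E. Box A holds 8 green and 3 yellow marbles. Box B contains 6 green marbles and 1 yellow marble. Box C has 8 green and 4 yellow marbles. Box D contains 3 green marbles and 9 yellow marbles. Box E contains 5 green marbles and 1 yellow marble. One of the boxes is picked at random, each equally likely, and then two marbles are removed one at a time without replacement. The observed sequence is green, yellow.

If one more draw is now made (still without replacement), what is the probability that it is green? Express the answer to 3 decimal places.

Under each hypothesis, the probability of the observed sequence is: P(data | box A) = (8/11)(3/10) = 0.21818; P(data | box B) = (6/7)(1/6) = 0.14286; P(data | box C) = (8/12)(4/11) = 0.24242; P(data | box D) = (3/12)(9/11) = 0.20455; P(data | box E) = (5/6)(1/5) = 0.16667.
Weighting by the prior gives 1/5 · 0.21818 = 0.043636, 1/5 · 0.14286 = 0.028571, 1/5 · 0.24242 = 0.048485, 1/5 · 0.20455 = 0.040909, 1/5 · 0.16667 = 0.033333; these sum to 0.19494.
Dividing through by the total gives posterior P(box A | data) = 0.22385, P(box B | data) = 0.14657, P(box C | data) = 0.24872, P(box D | data) = 0.20986, P(box E | data) = 0.171.
The predictive probability is P(green next | data) = (7/9)(0.22385) + (1)(0.14657) + (7/10)(0.24872) + (1/5)(0.20986) + (1)(0.171) = 0.70775.

0.708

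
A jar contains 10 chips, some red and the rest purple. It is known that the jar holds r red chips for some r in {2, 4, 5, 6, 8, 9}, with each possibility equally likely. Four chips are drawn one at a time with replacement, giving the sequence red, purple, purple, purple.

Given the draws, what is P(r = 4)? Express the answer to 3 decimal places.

Compute the likelihood of the observed sequence for each case: P(data | r = 2) = (2/10)(8/10)(8/10)(8/10) = 0.1024; P(data | r = 4) = (4/10)(6/10)(6/10)(6/10) = 0.0864; P(data | r = 5) = (5/10)(5/10)(5/10)(5/10) = 0.0625; P(data | r = 6) = (6/10)(4/10)(4/10)(4/10) = 0.0384; P(data | r = 8) = (8/10)(2/10)(2/10)(2/10) = 0.0064; P(data | r = 9) = (9/10)(1/10)(1/10)(1/10) = 0.0009.
The prior-weighted likelihoods are 1/6 · 0.1024 = 0.017067, 1/6 · 0.0864 = 0.0144, 1/6 · 0.0625 = 0.010417, 1/6 · 0.0384 = 0.0064, 1/6 · 0.0064 = 0.0010667, 1/6 · 0.0009 = 0.00015; with total 0.0495.
So P(r = 4 | data) = (0.0144) / (0.0495) = 0.29091.

0.291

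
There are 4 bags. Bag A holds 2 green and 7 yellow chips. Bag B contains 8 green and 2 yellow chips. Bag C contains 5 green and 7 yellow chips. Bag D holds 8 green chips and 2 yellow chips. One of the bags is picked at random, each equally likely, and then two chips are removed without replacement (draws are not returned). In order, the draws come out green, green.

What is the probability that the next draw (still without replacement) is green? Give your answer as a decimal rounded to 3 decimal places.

Compute the likelihood of the observed sequence for each case: P(data | bag A) = (2/9)(1/8) = 0.027778; P(data | bag B) = (8/10)(7/9) = 0.62222; P(data | bag C) = (5/12)(4/11) = 0.15152; P(data | bag D) = (8/10)(7/9) = 0.62222.
Weighting by the prior gives 1/4 · 0.027778 = 0.0069444, 1/4 · 0.62222 = 0.15556, 1/4 · 0.15152 = 0.037879, 1/4 · 0.62222 = 0.15556; with total 0.35593.
The posterior is then P(bag A | data) = 0.01951, P(bag B | data) = 0.43703, P(bag C | data) = 0.10642, P(bag D | data) = 0.43703.
So P(green next | data) = Σ P(green next | H) P(H | data) = (0)(0.01951) + (3/4)(0.43703) + (3/10)(0.10642) + (3/4)(0.43703) = 0.68748.

0.687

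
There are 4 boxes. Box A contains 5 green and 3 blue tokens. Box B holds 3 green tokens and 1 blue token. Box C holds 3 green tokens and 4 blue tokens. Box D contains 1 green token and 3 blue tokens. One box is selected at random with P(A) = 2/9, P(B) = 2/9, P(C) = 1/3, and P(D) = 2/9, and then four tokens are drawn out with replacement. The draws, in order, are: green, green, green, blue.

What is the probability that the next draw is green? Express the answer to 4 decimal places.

Under each hypothesis, the probability of the observed sequence is: P(data | box A) = (5/8)(5/8)(5/8)(3/8) = 0.091553; P(data | box B) = (3/4)(3/4)(3/4)(1/4) = 0.10547; P(data | box C) = (3/7)(3/7)(3/7)(4/7) = 0.044981; P(data | box D) = (1/4)(1/4)(1/4)(3/4) = 0.011719.
Multiplying each by its prior: 2/9 · 0.091553 = 0.020345, 2/9 · 0.10547 = 0.023438, 1/3 · 0.044981 = 0.014994, 2/9 · 0.011719 = 0.0026042; with total 0.06138.
Dividing through by the total gives posterior P(box A | data) = 0.33146, P(box B | data) = 0.38184, P(box C | data) = 0.24428, P(box D | data) = 0.042427.
Averaging over the posterior, P(green next | data) = (5/8)(0.33146) + (3/4)(0.38184) + (3/7)(0.24428) + (1/4)(0.042427) = 0.60884.

0.6088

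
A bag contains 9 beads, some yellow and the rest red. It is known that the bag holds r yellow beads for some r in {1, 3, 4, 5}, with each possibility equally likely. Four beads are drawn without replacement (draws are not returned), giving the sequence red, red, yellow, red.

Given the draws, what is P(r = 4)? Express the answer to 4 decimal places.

Under each hypothesis, the probability of the observed sequence is: P(data | r = 1) = (8/9)(7/8)(1/7)(6/6) = 1/9; P(data | r = 3) = (6/9)(5/8)(3/7)(4/6) = 5/42; P(data | r = 4) = (5/9)(4/8)(4/7)(3/6) = 5/63; P(data | r = 5) = (4/9)(3/8)(5/7)(2/6) = 5/126.
Multiplying each by its prior: 1/4 · 1/9 = 1/36, 1/4 · 5/42 = 5/168, 1/4 · 5/63 = 5/252, 1/4 · 5/126 = 5/504; these sum to 11/126.
By Bayes' rule, P(r = 4 | data) = (5/252) / (11/126) = 5/22.

0.2273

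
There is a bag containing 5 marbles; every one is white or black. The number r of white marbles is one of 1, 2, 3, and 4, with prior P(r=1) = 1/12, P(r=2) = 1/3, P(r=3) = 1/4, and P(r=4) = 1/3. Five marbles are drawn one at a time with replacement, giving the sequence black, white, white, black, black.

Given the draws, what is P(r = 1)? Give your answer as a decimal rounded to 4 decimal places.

The likelihood of the observed sequence under each hypothesis: P(data | r = 1) = (4/5)(1/5)(1/5)(4/5)(4/5) = 0.02048; P(data | r = 2) = (3/5)(2/5)(2/5)(3/5)(3/5) = 0.03456; P(data | r = 3) = (2/5)(3/5)(3/5)(2/5)(2/5) = 0.02304; P(data | r = 4) = (1/5)(4/5)(4/5)(1/5)(1/5) = 0.00512.
Multiplying each by its prior: 1/12 · 0.02048 = 0.0017067, 1/3 · 0.03456 = 0.01152, 1/4 · 0.02304 = 0.00576, 1/3 · 0.00512 = 0.0017067; these sum to 0.020693.
By Bayes' rule, P(r = 1 | data) = (0.0017067) / (0.020693) = 0.082474.

0.0825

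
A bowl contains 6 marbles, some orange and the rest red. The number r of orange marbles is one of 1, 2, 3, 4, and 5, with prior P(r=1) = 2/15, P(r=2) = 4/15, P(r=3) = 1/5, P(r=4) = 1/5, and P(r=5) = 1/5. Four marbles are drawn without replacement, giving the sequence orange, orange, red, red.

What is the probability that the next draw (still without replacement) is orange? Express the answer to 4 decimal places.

0.4565

For each hypothesis, P(data | H) works out to: P(data | r = 1) = (1/6)(0/5) = 0; P(data | r = 2) = (2/6)(1/5)(4/4)(3/3) = 1/15; P(data | r = 3) = (3/6)(2/5)(3/4)(2/3) = 1/10; P(data | r = 4) = (4/6)(3/5)(2/4)(1/3) = 1/15; P(data | r = 5) = (5/6)(4/5)(1/4)(0/3) = 0.
Weighting by the prior gives 2/15 · 0 = 0, 4/15 · 1/15 = 4/225, 1/5 · 1/10 = 1/50, 1/5 · 1/15 = 1/75, 1/5 · 0 = 0; with total 23/450.
The posterior is then P(r = 1 | data) = 0, P(r = 2 | data) = 8/23, P(r = 3 | data) = 9/23, P(r = 4 | data) = 6/23, P(r = 5 | data) = 0.
Averaging over the posterior, P(orange next | data) = (0)(8/23) + (1/2)(9/23) + (1)(6/23) = 21/46.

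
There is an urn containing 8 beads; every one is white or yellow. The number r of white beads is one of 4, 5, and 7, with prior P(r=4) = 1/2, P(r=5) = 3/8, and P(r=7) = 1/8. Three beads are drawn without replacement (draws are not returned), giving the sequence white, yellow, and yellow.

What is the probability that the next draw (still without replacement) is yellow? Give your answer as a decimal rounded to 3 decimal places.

0.336

Under each hypothesis, the probability of the observed sequence is: P(data | r = 4) = (4/8)(4/7)(3/6) = 1/7; P(data | r = 5) = (5/8)(3/7)(2/6) = 5/56; P(data | r = 7) = (7/8)(1/7)(0/6) = 0.
Weighting by the prior gives 1/2 · 1/7 = 1/14, 3/8 · 5/56 = 15/448, 1/8 · 0 = 0; with total 47/448.
Normalising, the posterior is P(r = 4 | data) = 32/47, P(r = 5 | data) = 15/47, P(r = 7 | data) = 0.
The predictive probability is P(yellow next | data) = (2/5)(32/47) + (1/5)(15/47) = 79/235.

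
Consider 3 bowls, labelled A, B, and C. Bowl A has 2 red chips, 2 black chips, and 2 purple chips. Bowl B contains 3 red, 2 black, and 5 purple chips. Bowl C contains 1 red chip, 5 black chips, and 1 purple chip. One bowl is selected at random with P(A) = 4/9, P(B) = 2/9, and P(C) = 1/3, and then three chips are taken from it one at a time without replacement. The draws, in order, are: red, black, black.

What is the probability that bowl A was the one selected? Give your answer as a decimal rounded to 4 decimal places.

Under each hypothesis, the probability of the observed sequence is: P(data | bowl A) = (2/6)(2/5)(1/4) = 0.033333; P(data | bowl B) = (3/10)(2/9)(1/8) = 0.0083333; P(data | bowl C) = (1/7)(5/6)(4/5) = 0.095238.
Multiplying each by its prior: 4/9 · 0.033333 = 0.014815, 2/9 · 0.0083333 = 0.0018519, 1/3 · 0.095238 = 0.031746; summing to 0.048413.
So P(bowl A | data) = (0.014815) / (0.048413) = 0.30601.

0.3060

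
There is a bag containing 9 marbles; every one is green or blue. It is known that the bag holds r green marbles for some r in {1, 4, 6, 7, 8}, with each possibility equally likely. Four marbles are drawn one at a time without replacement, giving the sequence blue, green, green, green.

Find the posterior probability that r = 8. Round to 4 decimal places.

0.2718

Under each hypothesis, the probability of the observed sequence is: P(data | r = 1) = (8/9)(1/8)(0/7) = 0; P(data | r = 4) = (5/9)(4/8)(3/7)(2/6) = 0.039683; P(data | r = 6) = (3/9)(6/8)(5/7)(4/6) = 0.11905; P(data | r = 7) = (2/9)(7/8)(6/7)(5/6) = 0.13889; P(data | r = 8) = (1/9)(8/8)(7/7)(6/6) = 0.11111.
Weighting by the prior gives 1/5 · 0 = 0, 1/5 · 0.039683 = 0.0079365, 1/5 · 0.11905 = 0.02381, 1/5 · 0.13889 = 0.027778, 1/5 · 0.11111 = 0.022222; these sum to 0.081746.
So P(r = 8 | data) = (0.022222) / (0.081746) = 0.27184.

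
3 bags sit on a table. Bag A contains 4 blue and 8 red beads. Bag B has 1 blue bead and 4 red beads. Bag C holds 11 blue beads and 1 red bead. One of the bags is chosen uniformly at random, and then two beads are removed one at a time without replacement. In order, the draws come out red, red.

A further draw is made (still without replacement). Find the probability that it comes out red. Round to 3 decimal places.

0.639

Under each hypothesis, the probability of the observed sequence is: P(data | bag A) = (8/12)(7/11) = 14/33; P(data | bag B) = (4/5)(3/4) = 3/5; P(data | bag C) = (1/12)(0/11) = 0.
The prior-weighted likelihoods are 1/3 · 14/33 = 14/99, 1/3 · 3/5 = 1/5, 1/3 · 0 = 0; with total 169/495.
Normalising, the posterior is P(bag A | data) = 70/169, P(bag B | data) = 99/169, P(bag C | data) = 0.
The predictive probability is P(red next | data) = (3/5)(70/169) + (2/3)(99/169) = 108/169.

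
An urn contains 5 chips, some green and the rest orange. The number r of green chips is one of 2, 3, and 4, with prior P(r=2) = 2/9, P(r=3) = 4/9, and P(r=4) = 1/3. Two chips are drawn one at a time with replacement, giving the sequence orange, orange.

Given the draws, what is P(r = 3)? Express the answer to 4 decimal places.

0.4324

The likelihood of the observed sequence under each hypothesis: P(data | r = 2) = (3/5)(3/5) = 9/25; P(data | r = 3) = (2/5)(2/5) = 4/25; P(data | r = 4) = (1/5)(1/5) = 1/25.
The prior-weighted likelihoods are 2/9 · 9/25 = 2/25, 4/9 · 4/25 = 16/225, 1/3 · 1/25 = 1/75; summing to 37/225.
Hence P(r = 3 | data) = (16/225) / (37/225) = 16/37.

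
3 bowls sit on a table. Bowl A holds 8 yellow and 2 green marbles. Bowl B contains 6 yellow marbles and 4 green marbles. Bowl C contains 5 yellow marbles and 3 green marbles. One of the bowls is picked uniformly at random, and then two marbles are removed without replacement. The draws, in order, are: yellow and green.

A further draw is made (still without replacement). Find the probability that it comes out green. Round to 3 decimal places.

Compute the likelihood of the observed sequence for each case: P(data | bowl A) = (8/10)(2/9) = 0.17778; P(data | bowl B) = (6/10)(4/9) = 0.26667; P(data | bowl C) = (5/8)(3/7) = 0.26786.
Weighting by the prior gives 1/3 · 0.17778 = 0.059259, 1/3 · 0.26667 = 0.088889, 1/3 · 0.26786 = 0.089286; with total 0.23743.
The posterior is then P(bowl A | data) = 0.24958, P(bowl B | data) = 0.37437, P(bowl C | data) = 0.37604.
So P(green next | data) = Σ P(green next | H) P(H | data) = (1/8)(0.24958) + (3/8)(0.37437) + (1/3)(0.37604) = 0.29694.

0.297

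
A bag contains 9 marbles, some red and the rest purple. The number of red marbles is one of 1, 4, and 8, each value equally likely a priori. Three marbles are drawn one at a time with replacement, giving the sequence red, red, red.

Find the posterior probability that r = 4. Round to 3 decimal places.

0.111

Compute the likelihood of the observed sequence for each case: P(data | r = 1) = (1/9)(1/9)(1/9) = 0.0013717; P(data | r = 4) = (4/9)(4/9)(4/9) = 0.087791; P(data | r = 8) = (8/9)(8/9)(8/9) = 0.70233.
Multiplying each by its prior: 1/3 · 0.0013717 = 0.00045725, 1/3 · 0.087791 = 0.029264, 1/3 · 0.70233 = 0.23411; summing to 0.26383.
Hence P(r = 4 | data) = (0.029264) / (0.26383) = 0.11092.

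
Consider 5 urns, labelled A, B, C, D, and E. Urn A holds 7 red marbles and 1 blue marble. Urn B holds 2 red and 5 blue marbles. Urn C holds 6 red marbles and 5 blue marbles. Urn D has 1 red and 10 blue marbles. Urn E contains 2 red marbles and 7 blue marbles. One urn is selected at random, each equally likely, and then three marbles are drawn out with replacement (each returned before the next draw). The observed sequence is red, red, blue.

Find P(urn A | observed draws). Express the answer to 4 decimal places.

0.2855

The likelihood of the observed sequence under each hypothesis: P(data | urn A) = (7/8)(7/8)(1/8) = 0.095703; P(data | urn B) = (2/7)(2/7)(5/7) = 0.058309; P(data | urn C) = (6/11)(6/11)(5/11) = 0.13524; P(data | urn D) = (1/11)(1/11)(10/11) = 0.0075131; P(data | urn E) = (2/9)(2/9)(7/9) = 0.038409.
The prior-weighted likelihoods are 1/5 · 0.095703 = 0.019141, 1/5 · 0.058309 = 0.011662, 1/5 · 0.13524 = 0.027047, 1/5 · 0.0075131 = 0.0015026, 1/5 · 0.038409 = 0.0076818; these sum to 0.067034.
Therefore the posterior P(urn A | data) = (0.019141) / (0.067034) = 0.28554.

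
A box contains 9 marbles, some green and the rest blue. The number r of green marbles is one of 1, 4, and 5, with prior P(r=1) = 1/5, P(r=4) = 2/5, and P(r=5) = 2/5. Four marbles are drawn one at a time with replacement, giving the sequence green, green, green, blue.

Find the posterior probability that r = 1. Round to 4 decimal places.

0.0049

Compute the likelihood of the observed sequence for each case: P(data | r = 1) = (1/9)(1/9)(1/9)(8/9) = 0.0012193; P(data | r = 4) = (4/9)(4/9)(4/9)(5/9) = 0.048773; P(data | r = 5) = (5/9)(5/9)(5/9)(4/9) = 0.076208.
Multiplying each by its prior: 1/5 · 0.0012193 = 0.00024387, 2/5 · 0.048773 = 0.019509, 2/5 · 0.076208 = 0.030483; with total 0.050236.
Therefore the posterior P(r = 1 | data) = (0.00024387) / (0.050236) = 0.0048544.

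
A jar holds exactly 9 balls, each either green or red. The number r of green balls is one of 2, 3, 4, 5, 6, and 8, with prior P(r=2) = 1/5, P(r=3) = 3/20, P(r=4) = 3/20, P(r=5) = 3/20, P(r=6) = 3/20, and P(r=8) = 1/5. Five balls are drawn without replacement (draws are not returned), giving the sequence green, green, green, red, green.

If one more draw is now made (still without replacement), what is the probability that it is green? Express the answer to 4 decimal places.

The likelihood of the observed sequence under each hypothesis: P(data | r = 2) = (2/9)(1/8)(0/7) = 0; P(data | r = 3) = (3/9)(2/8)(1/7)(6/6)(0/5) = 0; P(data | r = 4) = (4/9)(3/8)(2/7)(5/6)(1/5) = 1/126; P(data | r = 5) = (5/9)(4/8)(3/7)(4/6)(2/5) = 2/63; P(data | r = 6) = (6/9)(5/8)(4/7)(3/6)(3/5) = 1/14; P(data | r = 8) = (8/9)(7/8)(6/7)(1/6)(5/5) = 1/9.
Weighting by the prior gives 1/5 · 0 = 0, 3/20 · 0 = 0, 3/20 · 1/126 = 1/840, 3/20 · 2/63 = 1/210, 3/20 · 1/14 = 3/280, 1/5 · 1/9 = 1/45; summing to 7/180.
Normalising, the posterior is P(r = 2 | data) = 0, P(r = 3 | data) = 0, P(r = 4 | data) = 3/98, P(r = 5 | data) = 6/49, P(r = 6 | data) = 27/98, P(r = 8 | data) = 4/7.
Averaging over the posterior, P(green next | data) = (0)(3/98) + (1/4)(6/49) + (1/2)(27/98) + (1)(4/7) = 145/196.

0.7398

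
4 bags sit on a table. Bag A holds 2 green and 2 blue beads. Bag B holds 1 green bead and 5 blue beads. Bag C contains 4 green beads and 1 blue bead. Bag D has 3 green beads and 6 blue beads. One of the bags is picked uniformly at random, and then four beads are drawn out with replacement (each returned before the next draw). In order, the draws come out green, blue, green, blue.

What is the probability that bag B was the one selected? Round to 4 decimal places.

Under each hypothesis, the probability of the observed sequence is: P(data | bag A) = (2/4)(2/4)(2/4)(2/4) = 0.0625; P(data | bag B) = (1/6)(5/6)(1/6)(5/6) = 0.01929; P(data | bag C) = (4/5)(1/5)(4/5)(1/5) = 0.0256; P(data | bag D) = (3/9)(6/9)(3/9)(6/9) = 0.049383.
The prior-weighted likelihoods are 1/4 · 0.0625 = 0.015625, 1/4 · 0.01929 = 0.0048225, 1/4 · 0.0256 = 0.0064, 1/4 · 0.049383 = 0.012346; summing to 0.039193.
By Bayes' rule, P(bag B | data) = (0.0048225) / (0.039193) = 0.12305.

0.1230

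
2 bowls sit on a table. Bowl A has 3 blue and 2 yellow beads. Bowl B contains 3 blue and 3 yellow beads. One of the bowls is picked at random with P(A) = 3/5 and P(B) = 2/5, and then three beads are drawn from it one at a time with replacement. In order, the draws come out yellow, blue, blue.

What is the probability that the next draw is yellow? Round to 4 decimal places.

Under each hypothesis, the probability of the observed sequence is: P(data | bowl A) = (2/5)(3/5)(3/5) = 0.144; P(data | bowl B) = (3/6)(3/6)(3/6) = 0.125.
The prior-weighted likelihoods are 3/5 · 0.144 = 0.0864, 2/5 · 0.125 = 0.05; these sum to 0.1364.
Dividing through by the total gives posterior P(bowl A | data) = 0.63343, P(bowl B | data) = 0.36657.
So P(yellow next | data) = Σ P(yellow next | H) P(H | data) = (2/5)(0.63343) + (1/2)(0.36657) = 0.43666.

0.4367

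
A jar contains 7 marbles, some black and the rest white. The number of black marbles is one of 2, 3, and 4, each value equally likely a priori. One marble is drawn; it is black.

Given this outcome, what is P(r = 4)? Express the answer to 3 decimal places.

For each hypothesis, P(data | H) works out to: P(data | r = 2) = (2/7) = 2/7; P(data | r = 3) = (3/7) = 3/7; P(data | r = 4) = (4/7) = 4/7.
Multiplying each by its prior: 1/3 · 2/7 = 2/21, 1/3 · 3/7 = 1/7, 1/3 · 4/7 = 4/21; these sum to 3/7.
Therefore the posterior P(r = 4 | data) = (4/21) / (3/7) = 4/9.

0.444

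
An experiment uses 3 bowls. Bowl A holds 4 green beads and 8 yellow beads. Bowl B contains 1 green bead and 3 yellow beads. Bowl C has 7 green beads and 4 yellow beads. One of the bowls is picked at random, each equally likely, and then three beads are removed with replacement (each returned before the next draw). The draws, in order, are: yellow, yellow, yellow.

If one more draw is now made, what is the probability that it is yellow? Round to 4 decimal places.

0.6935

Compute the likelihood of the observed sequence for each case: P(data | bowl A) = (8/12)(8/12)(8/12) = 0.2963; P(data | bowl B) = (3/4)(3/4)(3/4) = 0.42188; P(data | bowl C) = (4/11)(4/11)(4/11) = 0.048084.
Multiplying each by its prior: 1/3 · 0.2963 = 0.098765, 1/3 · 0.42188 = 0.14062, 1/3 · 0.048084 = 0.016028; with total 0.25542.
The posterior is then P(bowl A | data) = 0.38668, P(bowl B | data) = 0.55057, P(bowl C | data) = 0.062752.
So P(yellow next | data) = Σ P(yellow next | H) P(H | data) = (2/3)(0.38668) + (3/4)(0.55057) + (4/11)(0.062752) = 0.69353.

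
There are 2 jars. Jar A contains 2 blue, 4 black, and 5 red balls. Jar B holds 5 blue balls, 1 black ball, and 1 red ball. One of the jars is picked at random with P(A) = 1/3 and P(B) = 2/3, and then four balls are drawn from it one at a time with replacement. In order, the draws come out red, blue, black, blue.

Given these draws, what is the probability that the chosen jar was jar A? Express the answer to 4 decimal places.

0.2078

For each hypothesis, P(data | H) works out to: P(data | jar A) = (5/11)(2/11)(4/11)(2/11) = 0.0054641; P(data | jar B) = (1/7)(5/7)(1/7)(5/7) = 0.010412.
Weighting by the prior gives 1/3 · 0.0054641 = 0.0018214, 2/3 · 0.010412 = 0.0069416; with total 0.0087629.
By Bayes' rule, P(jar A | data) = (0.0018214) / (0.0087629) = 0.20785.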